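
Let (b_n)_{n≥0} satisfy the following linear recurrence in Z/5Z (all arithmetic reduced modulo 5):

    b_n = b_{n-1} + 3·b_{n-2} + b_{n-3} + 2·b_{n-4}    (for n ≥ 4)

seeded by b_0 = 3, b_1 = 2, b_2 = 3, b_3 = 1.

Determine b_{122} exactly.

b_4 = 1·1 + 3·3 + 1·2 + 2·3 = 3
b_5 = 1·3 + 3·1 + 1·3 + 2·2 = 3
b_6 = 1·3 + 3·3 + 1·1 + 2·3 = 4
b_7 = 1·4 + 3·3 + 1·3 + 2·1 = 3
b_8 = 1·3 + 3·4 + 1·3 + 2·3 = 4
b_9 = 1·4 + 3·3 + 1·4 + 2·3 = 3
b_10 = 1·3 + 3·4 + 1·3 + 2·4 = 1
b_11 = 1·1 + 3·3 + 1·4 + 2·3 = 0
b_12 = 1·0 + 3·1 + 1·3 + 2·4 = 4
b_13 = 1·4 + 3·0 + 1·1 + 2·3 = 1
b_14 = 1·1 + 3·4 + 1·0 + 2·1 = 0
b_15 = 1·0 + 3·1 + 1·4 + 2·0 = 2
b_16 = 1·2 + 3·0 + 1·1 + 2·4 = 1
b_17 = 1·1 + 3·2 + 1·0 + 2·1 = 4
b_18 = 1·4 + 3·1 + 1·2 + 2·0 = 4
b_19 = 1·4 + 3·4 + 1·1 + 2·2 = 1
b_20 = 1·1 + 3·4 + 1·4 + 2·1 = 4
b_21 = 1·4 + 3·1 + 1·4 + 2·4 = 4
b_22 = 1·4 + 3·4 + 1·1 + 2·4 = 0
b_23 = 1·0 + 3·4 + 1·4 + 2·1 = 3
b_24 = 1·3 + 3·0 + 1·4 + 2·4 = 0
b_25 = 1·0 + 3·3 + 1·0 + 2·4 = 2
b_26 = 1·2 + 3·0 + 1·3 + 2·0 = 0
b_27 = 1·0 + 3·2 + 1·0 + 2·3 = 2
b_28 = 1·2 + 3·0 + 1·2 + 2·0 = 4
b_29 = 1·4 + 3·2 + 1·0 + 2·2 = 4
b_30 = 1·4 + 3·4 + 1·2 + 2·0 = 3
b_31 = 1·3 + 3·4 + 1·4 + 2·2 = 3
b_32 = 1·3 + 3·3 + 1·4 + 2·4 = 4
b_33 = 1·4 + 3·3 + 1·3 + 2·4 = 4
b_34 = 1·4 + 3·4 + 1·3 + 2·3 = 0
b_35 = 1·0 + 3·4 + 1·4 + 2·3 = 2
b_36 = 1·2 + 3·0 + 1·4 + 2·4 = 4
b_37 = 1·4 + 3·2 + 1·0 + 2·4 = 3
b_38 = 1·3 + 3·4 + 1·2 + 2·0 = 2
b_39 = 1·2 + 3·3 + 1·4 + 2·2 = 4
b_40 = 1·4 + 3·2 + 1·3 + 2·4 = 1
b_41 = 1·1 + 3·4 + 1·2 + 2·3 = 1
b_42 = 1·1 + 3·1 + 1·4 + 2·2 = 2
b_43 = 1·2 + 3·1 + 1·1 + 2·4 = 4
b_44 = 1·4 + 3·2 + 1·1 + 2·1 = 3
b_45 = 1·3 + 3·4 + 1·2 + 2·1 = 4
b_46 = 1·4 + 3·3 + 1·4 + 2·2 = 1
b_47 = 1·1 + 3·4 + 1·3 + 2·4 = 4
b_48 = 1·4 + 3·1 + 1·4 + 2·3 = 2
b_49 = 1·2 + 3·4 + 1·1 + 2·4 = 3
b_50 = 1·3 + 3·2 + 1·4 + 2·1 = 0
b_51 = 1·0 + 3·3 + 1·2 + 2·4 = 4
b_52 = 1·4 + 3·0 + 1·3 + 2·2 = 1
b_53 = 1·1 + 3·4 + 1·0 + 2·3 = 4
b_54 = 1·4 + 3·1 + 1·4 + 2·0 = 1
b_55 = 1·1 + 3·4 + 1·1 + 2·4 = 2
b_56 = 1·2 + 3·1 + 1·4 + 2·1 = 1
b_57 = 1·1 + 3·2 + 1·1 + 2·4 = 1
b_58 = 1·1 + 3·1 + 1·2 + 2·1 = 3
b_59 = 1·3 + 3·1 + 1·1 + 2·2 = 1
b_60 = 1·1 + 3·3 + 1·1 + 2·1 = 3
b_61 = 1·3 + 3·1 + 1·3 + 2·1 = 1
b_62 = 1·1 + 3·3 + 1·1 + 2·3 = 2
b_63 = 1·2 + 3·1 + 1·3 + 2·1 = 0
b_64 = 1·0 + 3·2 + 1·1 + 2·3 = 3
b_65 = 1·3 + 3·0 + 1·2 + 2·1 = 2
b_66 = 1·2 + 3·3 + 1·0 + 2·2 = 0
b_67 = 1·0 + 3·2 + 1·3 + 2·0 = 4
b_68 = 1·4 + 3·0 + 1·2 + 2·3 = 2
b_69 = 1·2 + 3·4 + 1·0 + 2·2 = 3
b_70 = 1·3 + 3·2 + 1·4 + 2·0 = 3
b_71 = 1·3 + 3·3 + 1·2 + 2·4 = 2
b_72 = 1·2 + 3·3 + 1·3 + 2·2 = 3
b_73 = 1·3 + 3·2 + 1·3 + 2·3 = 3
b_74 = 1·3 + 3·3 + 1·2 + 2·3 = 0
b_75 = 1·0 + 3·3 + 1·3 + 2·2 = 1
b_76 = 1·1 + 3·0 + 1·3 + 2·3 = 0
b_77 = 1·0 + 3·1 + 1·0 + 2·3 = 4
b_78 = 1·4 + 3·0 + 1·1 + 2·0 = 0
b_79 = 1·0 + 3·4 + 1·0 + 2·1 = 4
b_80 = 1·4 + 3·0 + 1·4 + 2·0 = 3
b_81 = 1·3 + 3·4 + 1·0 + 2·4 = 3
b_82 = 1·3 + 3·3 + 1·4 + 2·0 = 1
b_83 = 1·1 + 3·3 + 1·3 + 2·4 = 1
b_84 = 1·1 + 3·1 + 1·3 + 2·3 = 3
b_85 = 1·3 + 3·1 + 1·1 + 2·3 = 3
b_86 = 1·3 + 3·3 + 1·1 + 2·1 = 0
b_87 = 1·0 + 3·3 + 1·3 + 2·1 = 4
b_88 = 1·4 + 3·0 + 1·3 + 2·3 = 3
b_89 = 1·3 + 3·4 + 1·0 + 2·3 = 1
b_90 = 1·1 + 3·3 + 1·4 + 2·0 = 4
b_91 = 1·4 + 3·1 + 1·3 + 2·4 = 3
b_92 = 1·3 + 3·4 + 1·1 + 2·3 = 2
b_93 = 1·2 + 3·3 + 1·4 + 2·1 = 2
b_94 = 1·2 + 3·2 + 1·3 + 2·4 = 4
b_95 = 1·4 + 3·2 + 1·2 + 2·3 = 3
b_96 = 1·3 + 3·4 + 1·2 + 2·2 = 1
b_97 = 1·1 + 3·3 + 1·4 + 2·2 = 3
b_98 = 1·3 + 3·1 + 1·3 + 2·4 = 2
b_99 = 1·2 + 3·3 + 1·1 + 2·3 = 3
b_100 = 1·3 + 3·2 + 1·3 + 2·1 = 4
b_101 = 1·4 + 3·3 + 1·2 + 2·3 = 1
b_102 = 1·1 + 3·4 + 1·3 + 2·2 = 0
b_103 = 1·0 + 3·1 + 1·4 + 2·3 = 3
b_104 = 1·3 + 3·0 + 1·1 + 2·4 = 2
b_105 = 1·2 + 3·3 + 1·0 + 2·1 = 3
b_106 = 1·3 + 3·2 + 1·3 + 2·0 = 2
b_107 = 1·2 + 3·3 + 1·2 + 2·3 = 4
b_108 = 1·4 + 3·2 + 1·3 + 2·2 = 2
b_109 = 1·2 + 3·4 + 1·2 + 2·3 = 2
b_110 = 1·2 + 3·2 + 1·4 + 2·2 = 1
b_111 = 1·1 + 3·2 + 1·2 + 2·4 = 2
b_112 = 1·2 + 3·1 + 1·2 + 2·2 = 1
b_113 = 1·1 + 3·2 + 1·1 + 2·2 = 2
b_114 = 1·2 + 3·1 + 1·2 + 2·1 = 4
b_115 = 1·4 + 3·2 + 1·1 + 2·2 = 0
b_116 = 1·0 + 3·4 + 1·2 + 2·1 = 1
b_117 = 1·1 + 3·0 + 1·4 + 2·2 = 4
b_118 = 1·4 + 3·1 + 1·0 + 2·4 = 0
b_119 = 1·0 + 3·4 + 1·1 + 2·0 = 3
b_120 = 1·3 + 3·0 + 1·4 + 2·1 = 4
b_121 = 1·4 + 3·3 + 1·0 + 2·4 = 1
b_122 = 1·1 + 3·4 + 1·3 + 2·0 = 1

1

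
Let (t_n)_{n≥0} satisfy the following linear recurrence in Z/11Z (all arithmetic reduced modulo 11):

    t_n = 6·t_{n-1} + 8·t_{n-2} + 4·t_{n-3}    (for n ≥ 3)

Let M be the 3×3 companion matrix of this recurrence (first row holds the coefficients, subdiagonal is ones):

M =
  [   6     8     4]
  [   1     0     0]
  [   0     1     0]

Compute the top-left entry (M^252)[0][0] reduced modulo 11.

4

(M^252)[0][0] is the top entry after applying M 252 times to the unit state (1, 0, 0). Equivalently it is h_{254} for the auxiliary sequence (h_n) obeying the same recurrence with h_2 = 1 and h_i = 0 for 0 ≤ i < 2:
h_3 = 6·1 + 8·0 + 4·0 = 6
h_4 = 6·6 + 8·1 + 4·0 = 0
h_5 = 6·0 + 8·6 + 4·1 = 8
h_6 = 6·8 + 8·0 + 4·6 = 6
h_7 = 6·6 + 8·8 + 4·0 = 1
h_8 = 6·1 + 8·6 + 4·8 = 9
h_9 = 6·9 + 8·1 + 4·6 = 9
h_10 = 6·9 + 8·9 + 4·1 = 9
h_11 = 6·9 + 8·9 + 4·9 = 8
h_12 = 6·8 + 8·9 + 4·9 = 2
h_13 = 6·2 + 8·8 + 4·9 = 2
h_14 = 6·2 + 8·2 + 4·8 = 5
h_15 = 6·5 + 8·2 + 4·2 = 10
h_16 = 6·10 + 8·5 + 4·2 = 9
h_17 = 6·9 + 8·10 + 4·5 = 0
h_18 = 6·0 + 8·9 + 4·10 = 2
h_19 = 6·2 + 8·0 + 4·9 = 4
h_20 = 6·4 + 8·2 + 4·0 = 7
h_21 = 6·7 + 8·4 + 4·2 = 5
h_22 = 6·5 + 8·7 + 4·4 = 3
h_23 = 6·3 + 8·5 + 4·7 = 9
h_24 = 6·9 + 8·3 + 4·5 = 10
h_25 = 6·10 + 8·9 + 4·3 = 1
h_26 = 6·1 + 8·10 + 4·9 = 1
h_27 = 6·1 + 8·1 + 4·10 = 10
h_28 = 6·10 + 8·1 + 4·1 = 6
h_29 = 6·6 + 8·10 + 4·1 = 10
h_30 = 6·10 + 8·6 + 4·10 = 5
h_31 = 6·5 + 8·10 + 4·6 = 2
h_32 = 6·2 + 8·5 + 4·10 = 4
h_33 = 6·4 + 8·2 + 4·5 = 5
h_34 = 6·5 + 8·4 + 4·2 = 4
h_35 = 6·4 + 8·5 + 4·4 = 3
h_36 = 6·3 + 8·4 + 4·5 = 4
h_37 = 6·4 + 8·3 + 4·4 = 9
h_38 = 6·9 + 8·4 + 4·3 = 10
h_39 = 6·10 + 8·9 + 4·4 = 5
h_40 = 6·5 + 8·10 + 4·9 = 3
h_41 = 6·3 + 8·5 + 4·10 = 10
h_42 = 6·10 + 8·3 + 4·5 = 5
h_43 = 6·5 + 8·10 + 4·3 = 1
h_44 = 6·1 + 8·5 + 4·10 = 9
h_45 = 6·9 + 8·1 + 4·5 = 5
h_46 = 6·5 + 8·9 + 4·1 = 7
h_47 = 6·7 + 8·5 + 4·9 = 8
h_48 = 6·8 + 8·7 + 4·5 = 3
h_49 = 6·3 + 8·8 + 4·7 = 0
h_50 = 6·0 + 8·3 + 4·8 = 1
h_51 = 6·1 + 8·0 + 4·3 = 7
h_52 = 6·7 + 8·1 + 4·0 = 6
h_53 = 6·6 + 8·7 + 4·1 = 8
h_54 = 6·8 + 8·6 + 4·7 = 3
h_55 = 6·3 + 8·8 + 4·6 = 7
h_56 = 6·7 + 8·3 + 4·8 = 10
h_57 = 6·10 + 8·7 + 4·3 = 7
h_58 = 6·7 + 8·10 + 4·7 = 7
h_59 = 6·7 + 8·7 + 4·10 = 6
h_60 = 6·6 + 8·7 + 4·7 = 10
h_61 = 6·10 + 8·6 + 4·7 = 4
h_62 = 6·4 + 8·10 + 4·6 = 7
h_63 = 6·7 + 8·4 + 4·10 = 4
h_64 = 6·4 + 8·7 + 4·4 = 8
h_65 = 6·8 + 8·4 + 4·7 = 9
h_66 = 6·9 + 8·8 + 4·4 = 2
h_67 = 6·2 + 8·9 + 4·8 = 6
h_68 = 6·6 + 8·2 + 4·9 = 0
h_69 = 6·0 + 8·6 + 4·2 = 1
h_70 = 6·1 + 8·0 + 4·6 = 8
h_71 = 6·8 + 8·1 + 4·0 = 1
h_72 = 6·1 + 8·8 + 4·1 = 8
h_73 = 6·8 + 8·1 + 4·8 = 0
h_74 = 6·0 + 8·8 + 4·1 = 2
h_75 = 6·2 + 8·0 + 4·8 = 0
h_76 = 6·0 + 8·2 + 4·0 = 5
h_77 = 6·5 + 8·0 + 4·2 = 5
h_78 = 6·5 + 8·5 + 4·0 = 4
h_79 = 6·4 + 8·5 + 4·5 = 7
h_80 = 6·7 + 8·4 + 4·5 = 6
h_81 = 6·6 + 8·7 + 4·4 = 9
h_82 = 6·9 + 8·6 + 4·7 = 9
h_83 = 6·9 + 8·9 + 4·6 = 7
h_84 = 6·7 + 8·9 + 4·9 = 7
h_85 = 6·7 + 8·7 + 4·9 = 2
h_86 = 6·2 + 8·7 + 4·7 = 8
h_87 = 6·8 + 8·2 + 4·7 = 4
h_88 = 6·4 + 8·8 + 4·2 = 8
h_89 = 6·8 + 8·4 + 4·8 = 2
h_90 = 6·2 + 8·8 + 4·4 = 4
h_91 = 6·4 + 8·2 + 4·8 = 6
h_92 = 6·6 + 8·4 + 4·2 = 10
h_93 = 6·10 + 8·6 + 4·4 = 3
h_94 = 6·3 + 8·10 + 4·6 = 1
h_95 = 6·1 + 8·3 + 4·10 = 4
h_96 = 6·4 + 8·1 + 4·3 = 0
h_97 = 6·0 + 8·4 + 4·1 = 3
h_98 = 6·3 + 8·0 + 4·4 = 1
h_99 = 6·1 + 8·3 + 4·0 = 8
h_100 = 6·8 + 8·1 + 4·3 = 2
h_101 = 6·2 + 8·8 + 4·1 = 3
h_102 = 6·3 + 8·2 + 4·8 = 0
h_103 = 6·0 + 8·3 + 4·2 = 10
h_104 = 6·10 + 8·0 + 4·3 = 6
h_105 = 6·6 + 8·10 + 4·0 = 6
h_106 = 6·6 + 8·6 + 4·10 = 3
h_107 = 6·3 + 8·6 + 4·6 = 2
h_108 = 6·2 + 8·3 + 4·6 = 5
h_109 = 6·5 + 8·2 + 4·3 = 3
h_110 = 6·3 + 8·5 + 4·2 = 0
h_111 = 6·0 + 8·3 + 4·5 = 0
h_112 = 6·0 + 8·0 + 4·3 = 1
(h_110, h_111, h_112) = (0, 0, 1) = (h_0, h_1, h_2), so the sequence has period 110.
254 ≡ 34 (mod 110), hence h_254 = h_34 = 4.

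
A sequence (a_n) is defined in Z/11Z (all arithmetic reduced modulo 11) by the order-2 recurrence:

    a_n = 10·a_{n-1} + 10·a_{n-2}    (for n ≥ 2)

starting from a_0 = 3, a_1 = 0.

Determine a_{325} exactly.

0

a_2 = 10·0 + 10·3 = 8
a_3 = 10·8 + 10·0 = 3
a_4 = 10·3 + 10·8 = 0
(a_3, a_4) = (3, 0) = (a_0, a_1), so the sequence has period 3.
325 ≡ 1 (mod 3), hence a_325 = a_1 = 0.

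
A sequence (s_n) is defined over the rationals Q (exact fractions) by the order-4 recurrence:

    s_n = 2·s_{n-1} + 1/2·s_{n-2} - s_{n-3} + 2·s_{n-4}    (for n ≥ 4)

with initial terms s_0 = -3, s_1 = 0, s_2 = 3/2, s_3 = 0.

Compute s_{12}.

s_4 = 2·0 + 1/2·3/2 + -1·0 + 2·-3 = -21/4
s_5 = 2·-21/4 + 1/2·0 + -1·3/2 + 2·0 = -12
s_6 = 2·-12 + 1/2·-21/4 + -1·0 + 2·3/2 = -189/8
s_7 = 2·-189/8 + 1/2·-12 + -1·-21/4 + 2·0 = -48
s_8 = 2·-48 + 1/2·-189/8 + -1·-12 + 2·-21/4 = -1701/16
s_9 = 2·-1701/16 + 1/2·-48 + -1·-189/8 + 2·-12 = -237
s_10 = 2·-237 + 1/2·-1701/16 + -1·-48 + 2·-189/8 = -16845/32
s_11 = 2·-16845/32 + 1/2·-237 + -1·-1701/16 + 2·-48 = -1161
s_12 = 2·-1161 + 1/2·-16845/32 + -1·-237 + 2·-1701/16 = -163893/64

-163893/64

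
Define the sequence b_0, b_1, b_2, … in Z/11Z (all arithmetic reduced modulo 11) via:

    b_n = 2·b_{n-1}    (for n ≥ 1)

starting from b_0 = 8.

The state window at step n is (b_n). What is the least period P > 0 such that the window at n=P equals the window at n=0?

10

n=0: window = (8)
n=1: window = (5)
n=2: window = (10)
n=3: window = (9)
n=4: window = (7)
n=5: window = (3)
n=6: window = (6)
n=7: window = (1)
n=8: window = (2)
n=9: window = (4)
n=10: window = (8)
window at n=10 equals window at n=0 → period = 10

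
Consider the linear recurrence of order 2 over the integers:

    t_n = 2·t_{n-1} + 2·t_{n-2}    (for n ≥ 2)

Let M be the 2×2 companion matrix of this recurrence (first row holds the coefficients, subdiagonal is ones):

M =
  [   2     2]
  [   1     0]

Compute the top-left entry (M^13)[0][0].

(M^13)[0][0] is the top entry after applying M 13 times to the unit state (1, 0). Equivalently it is h_{14} for the auxiliary sequence (h_n) obeying the same recurrence with h_1 = 1 and h_i = 0 for 0 ≤ i < 1:
h_2 = 2·1 + 2·0 = 2
h_3 = 2·2 + 2·1 = 6
h_4 = 2·6 + 2·2 = 16
h_5 = 2·16 + 2·6 = 44
h_6 = 2·44 + 2·16 = 120
h_7 = 2·120 + 2·44 = 328
h_8 = 2·328 + 2·120 = 896
h_9 = 2·896 + 2·328 = 2448
h_10 = 2·2448 + 2·896 = 6688
h_11 = 2·6688 + 2·2448 = 18272
h_12 = 2·18272 + 2·6688 = 49920
h_13 = 2·49920 + 2·18272 = 136384
h_14 = 2·136384 + 2·49920 = 372608

372608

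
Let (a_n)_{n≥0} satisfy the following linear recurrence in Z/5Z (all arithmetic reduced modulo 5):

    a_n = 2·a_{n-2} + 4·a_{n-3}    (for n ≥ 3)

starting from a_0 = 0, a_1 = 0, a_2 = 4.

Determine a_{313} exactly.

3

a_3 = 0·4 + 2·0 + 4·0 = 0
a_4 = 0·0 + 2·4 + 4·0 = 3
a_5 = 0·3 + 2·0 + 4·4 = 1
a_6 = 0·1 + 2·3 + 4·0 = 1
a_7 = 0·1 + 2·1 + 4·3 = 4
a_8 = 0·4 + 2·1 + 4·1 = 1
a_9 = 0·1 + 2·4 + 4·1 = 2
a_10 = 0·2 + 2·1 + 4·4 = 3
a_11 = 0·3 + 2·2 + 4·1 = 3
a_12 = 0·3 + 2·3 + 4·2 = 4
a_13 = 0·4 + 2·3 + 4·3 = 3
a_14 = 0·3 + 2·4 + 4·3 = 0
a_15 = 0·0 + 2·3 + 4·4 = 2
a_16 = 0·2 + 2·0 + 4·3 = 2
a_17 = 0·2 + 2·2 + 4·0 = 4
a_18 = 0·4 + 2·2 + 4·2 = 2
a_19 = 0·2 + 2·4 + 4·2 = 1
a_20 = 0·1 + 2·2 + 4·4 = 0
a_21 = 0·0 + 2·1 + 4·2 = 0
a_22 = 0·0 + 2·0 + 4·1 = 4
(a_20, a_21, a_22) = (0, 0, 4) = (a_0, a_1, a_2), so the sequence has period 20.
313 ≡ 13 (mod 20), hence a_313 = a_13 = 3.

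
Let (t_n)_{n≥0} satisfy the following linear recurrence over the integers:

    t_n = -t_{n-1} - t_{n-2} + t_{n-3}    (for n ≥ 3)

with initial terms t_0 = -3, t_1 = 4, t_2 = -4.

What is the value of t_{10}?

52

t_3 = -1·-4 + -1·4 + 1·-3 = -3
t_4 = -1·-3 + -1·-4 + 1·4 = 11
t_5 = -1·11 + -1·-3 + 1·-4 = -12
t_6 = -1·-12 + -1·11 + 1·-3 = -2
t_7 = -1·-2 + -1·-12 + 1·11 = 25
t_8 = -1·25 + -1·-2 + 1·-12 = -35
t_9 = -1·-35 + -1·25 + 1·-2 = 8
t_10 = -1·8 + -1·-35 + 1·25 = 52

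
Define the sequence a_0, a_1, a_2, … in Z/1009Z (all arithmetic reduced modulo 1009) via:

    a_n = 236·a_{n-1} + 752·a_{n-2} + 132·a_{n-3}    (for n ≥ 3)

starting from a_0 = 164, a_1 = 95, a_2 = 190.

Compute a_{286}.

885

a_3 = 236·190 + 752·95 + 132·164 = 704
a_4 = 236·704 + 752·190 + 132·95 = 702
a_5 = 236·702 + 752·704 + 132·190 = 743
a_6 = 236·743 + 752·702 + 132·704 = 79
a_7 = 236·79 + 752·743 + 132·702 = 68
a_8 = 236·68 + 752·79 + 132·743 = 993
Continuing the recurrence:
  a_9 = 275;  a_10 = 295;  a_11 = 869;  a_12 = 93;  a_13 = 4;  a_14 = 941
  a_15 = 245;  a_16 = 149;  a_17 = 556;  a_18 = 147;  a_19 = 260;  a_20 = 109
  a_21 = 506;  a_22 = 607;  a_23 = 355;  a_24 = 627;  a_25 = 646;  a_26 = 844
  a_27 = 900;  a_28 = 44;  a_29 = 473;  a_30 = 167;  a_31 = 343;  a_32 = 574
  a_33 = 745;  a_34 = 930;  a_35 = 865;  a_36 = 912;  a_37 = 661;  a_38 = 477
  a_39 = 521;  a_40 = 845;  a_41 = 344;  a_42 = 394;  a_43 = 81;  a_44 = 599
  a_45 = 16;  a_46 = 776;  a_47 = 797;  a_48 = 862;  a_49 = 135;  a_50 = 286
  a_51 = 280;  a_52 = 308;  a_53 = 138;  a_54 = 462;  a_55 = 205;  a_56 = 330
  a_57 = 414;  a_58 = 603;  a_59 = 768;  a_60 = 205;  a_61 = 221;  a_62 = 956
  a_63 = 133;  a_64 = 524;  a_65 = 758;  a_66 = 227;  a_67 = 582;  a_68 = 476
  a_69 = 798;  a_70 = 551;  a_71 = 899;  a_72 = 327;  a_73 = 590;  a_74 = 321
  a_75 = 587;  a_76 = 727;  a_77 = 527;  a_78 = 891;  a_79 = 280;  a_80 = 494
  a_81 = 796;  a_82 = 994;  a_83 = 374;  a_84 = 436;  a_85 = 762;  a_86 = 104
  a_87 = 279;  a_88 = 458;  a_89 = 672;  a_90 = 21;  a_91 = 671;  a_92 = 512
  a_93 = 598;  a_94 = 243;  a_95 = 507;  a_96 = 931;  a_97 = 413;  a_98 = 800
  a_99 = 724;  a_100 = 609;  a_101 = 698;  a_102 = 865;  a_103 = 206;  a_104 = 176
  a_105 = 865;  a_106 = 444;  a_107 = 557;  a_108 = 354;  a_109 = 12;  a_110 = 513
  a_111 = 245;  a_112 = 211;  a_113 = 61;  a_114 = 581;  a_115 = 968;  a_116 = 409
  a_117 = 115;  a_118 = 362;  a_119 = 893;  a_120 = 715;  a_121 = 140;  a_122 = 458
  a_123 = 3;  a_124 = 364;  a_125 = 293;  a_126 = 212;  a_127 = 581;  a_128 = 228
  a_129 = 78;  a_130 = 180;  a_131 = 62;  a_132 = 866;  a_133 = 312;  a_134 = 514
  a_135 = 46;  a_136 = 662;  a_137 = 368;  a_138 = 479;  a_139 = 916;  a_140 = 389
  a_141 = 340;  a_142 = 279;  a_143 = 551;  a_144 = 295;  a_145 = 156;  a_146 = 436
  a_147 = 844;  a_148 = 770;  a_149 = 166;  a_150 = 117;  a_151 = 825;  a_152 = 887
  a_153 = 643;  a_154 = 401;  a_155 = 55;  a_156 = 853;  a_157 = 972;  a_158 = 278
  a_159 = 39;  a_160 = 477;  a_161 = 3;  a_162 = 311;  a_163 = 383;  a_164 = 767
  a_165 = 535;  a_166 = 886;  a_167 = 306;  a_168 = 899;  a_169 = 242;  a_170 = 658
  a_171 = 881;  a_172 = 124;  a_173 = 693;  a_174 = 767;  a_175 = 108;  a_176 = 565
  a_177 = 992;  a_178 = 245;  a_179 = 554;  a_180 = 959;  a_181 = 251;  a_182 = 927
  a_183 = 351;  a_184 = 827;  a_185 = 304;  a_186 = 383;  a_187 = 344;  a_188 = 683
  a_189 = 238;  a_190 = 711;  a_191 = 31;  a_192 = 292;  a_193 = 420;  a_194 = 925
  a_195 = 581;  a_196 = 236;  a_197 = 227;  a_198 = 1000;  a_199 = 959;  a_200 = 297
  a_201 = 25;  a_202 = 664;  a_203 = 800;  a_204 = 263;  a_205 = 620;  a_206 = 691
  a_207 = 110;  a_208 = 843;  a_209 = 559;  a_210 = 423;  a_211 = 847;  a_212 = 502
  a_213 = 16;  a_214 = 692;  a_215 = 457;  a_216 = 732;  a_217 = 342;  a_218 = 335
  a_219 = 7;  a_220 = 52;  a_221 = 207;  a_222 = 88;  a_223 = 667;  a_224 = 680
  a_225 = 677;  a_226 = 408;  a_227 = 960;  a_228 = 187;  a_229 = 600;  a_230 = 299
  a_231 = 579;  a_232 = 768;  a_233 = 274;  a_234 = 220;  a_235 = 140;  a_236 = 560
  a_237 = 104;  a_238 = 4;  a_239 = 713;  a_240 = 357;  a_241 = 421;  a_242 = 823
  a_243 = 976;  a_244 = 740;  a_245 = 156;  a_246 = 693;  a_247 = 165;  a_248 = 493
  a_249 = 952;  a_250 = 689;  a_251 = 169;  a_252 = 583;  a_253 = 456;  a_254 = 273
  a_255 = 985;  a_256 = 511;  a_257 = 351;  a_258 = 809;  a_259 = 675;  a_260 = 746
  a_261 = 397;  a_262 = 151;  a_263 = 800;  a_264 = 597;  a_265 = 629;  a_266 = 724
  a_267 = 232;  a_268 = 144;  a_269 = 307;  a_270 = 483;  a_271 = 620;  a_272 = 155
  a_273 = 527;  a_274 = 901;  a_275 = 793;  a_276 = 939;  a_277 = 520;  a_278 = 199
  a_279 = 948;  a_280 = 74;  a_281 = 887;  a_282 = 642;  a_283 = 924;  a_284 = 642
a_285 = 236·642 + 752·924 + 132·642 = 806
a_286 = 236·806 + 752·642 + 132·924 = 885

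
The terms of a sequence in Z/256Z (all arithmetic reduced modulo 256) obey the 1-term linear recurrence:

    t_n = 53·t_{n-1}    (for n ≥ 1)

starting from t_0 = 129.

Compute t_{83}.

205

t_1 = 53·129 = 181
t_2 = 53·181 = 121
t_3 = 53·121 = 13
t_4 = 53·13 = 177
t_5 = 53·177 = 165
t_6 = 53·165 = 41
t_7 = 53·41 = 125
t_8 = 53·125 = 225
t_9 = 53·225 = 149
t_10 = 53·149 = 217
t_11 = 53·217 = 237
t_12 = 53·237 = 17
t_13 = 53·17 = 133
t_14 = 53·133 = 137
t_15 = 53·137 = 93
t_16 = 53·93 = 65
t_17 = 53·65 = 117
t_18 = 53·117 = 57
t_19 = 53·57 = 205
t_20 = 53·205 = 113
t_21 = 53·113 = 101
t_22 = 53·101 = 233
t_23 = 53·233 = 61
t_24 = 53·61 = 161
t_25 = 53·161 = 85
t_26 = 53·85 = 153
t_27 = 53·153 = 173
t_28 = 53·173 = 209
t_29 = 53·209 = 69
t_30 = 53·69 = 73
t_31 = 53·73 = 29
t_32 = 53·29 = 1
t_33 = 53·1 = 53
t_34 = 53·53 = 249
t_35 = 53·249 = 141
t_36 = 53·141 = 49
t_37 = 53·49 = 37
t_38 = 53·37 = 169
t_39 = 53·169 = 253
t_40 = 53·253 = 97
t_41 = 53·97 = 21
t_42 = 53·21 = 89
t_43 = 53·89 = 109
t_44 = 53·109 = 145
t_45 = 53·145 = 5
t_46 = 53·5 = 9
t_47 = 53·9 = 221
t_48 = 53·221 = 193
t_49 = 53·193 = 245
t_50 = 53·245 = 185
t_51 = 53·185 = 77
t_52 = 53·77 = 241
t_53 = 53·241 = 229
t_54 = 53·229 = 105
t_55 = 53·105 = 189
t_56 = 53·189 = 33
t_57 = 53·33 = 213
t_58 = 53·213 = 25
t_59 = 53·25 = 45
t_60 = 53·45 = 81
t_61 = 53·81 = 197
t_62 = 53·197 = 201
t_63 = 53·201 = 157
t_64 = 53·157 = 129
t_65 = 53·129 = 181
t_66 = 53·181 = 121
t_67 = 53·121 = 13
t_68 = 53·13 = 177
t_69 = 53·177 = 165
t_70 = 53·165 = 41
t_71 = 53·41 = 125
t_72 = 53·125 = 225
t_73 = 53·225 = 149
t_74 = 53·149 = 217
t_75 = 53·217 = 237
t_76 = 53·237 = 17
t_77 = 53·17 = 133
t_78 = 53·133 = 137
t_79 = 53·137 = 93
t_80 = 53·93 = 65
t_81 = 53·65 = 117
t_82 = 53·117 = 57
t_83 = 53·57 = 205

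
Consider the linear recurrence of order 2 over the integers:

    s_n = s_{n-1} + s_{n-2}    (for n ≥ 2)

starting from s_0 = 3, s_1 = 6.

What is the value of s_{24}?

s_2 = 1·6 + 1·3 = 9
s_3 = 1·9 + 1·6 = 15
s_4 = 1·15 + 1·9 = 24
s_5 = 1·24 + 1·15 = 39
s_6 = 1·39 + 1·24 = 63
s_7 = 1·63 + 1·39 = 102
s_8 = 1·102 + 1·63 = 165
s_9 = 1·165 + 1·102 = 267
s_10 = 1·267 + 1·165 = 432
s_11 = 1·432 + 1·267 = 699
s_12 = 1·699 + 1·432 = 1131
s_13 = 1·1131 + 1·699 = 1830
s_14 = 1·1830 + 1·1131 = 2961
s_15 = 1·2961 + 1·1830 = 4791
s_16 = 1·4791 + 1·2961 = 7752
s_17 = 1·7752 + 1·4791 = 12543
s_18 = 1·12543 + 1·7752 = 20295
s_19 = 1·20295 + 1·12543 = 32838
s_20 = 1·32838 + 1·20295 = 53133
s_21 = 1·53133 + 1·32838 = 85971
s_22 = 1·85971 + 1·53133 = 139104
s_23 = 1·139104 + 1·85971 = 225075
s_24 = 1·225075 + 1·139104 = 364179

364179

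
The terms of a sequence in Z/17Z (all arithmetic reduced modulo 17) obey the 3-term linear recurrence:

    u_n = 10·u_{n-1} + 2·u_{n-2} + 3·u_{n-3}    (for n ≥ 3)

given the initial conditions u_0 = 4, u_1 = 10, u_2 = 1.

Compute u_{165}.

u_3 = 10·1 + 2·10 + 3·4 = 8
u_4 = 10·8 + 2·1 + 3·10 = 10
u_5 = 10·10 + 2·8 + 3·1 = 0
u_6 = 10·0 + 2·10 + 3·8 = 10
u_7 = 10·10 + 2·0 + 3·10 = 11
u_8 = 10·11 + 2·10 + 3·0 = 11
Continuing the recurrence:
  u_9 = 9;  u_10 = 9;  u_11 = 5;  u_12 = 10;  u_13 = 1;  u_14 = 11
  u_15 = 6;  u_16 = 0;  u_17 = 11;  u_18 = 9;  u_19 = 10;  u_20 = 15
  u_21 = 10;  u_22 = 7;  u_23 = 16;  u_24 = 0;  u_25 = 2;  u_26 = 0
  u_27 = 4;  u_28 = 12;  u_29 = 9;  u_30 = 7;  u_31 = 5;  u_32 = 6
  u_33 = 6;  u_34 = 2;  u_35 = 16;  u_36 = 12;  u_37 = 5;  u_38 = 3
  u_39 = 8;  u_40 = 16;  u_41 = 15;  u_42 = 2;  u_43 = 13;  u_44 = 9
  u_45 = 3;  u_46 = 2;  u_47 = 2;  u_48 = 16;  u_49 = 0;  u_50 = 4
  u_51 = 3;  u_52 = 4;  u_53 = 7;  u_54 = 2;  u_55 = 12;  u_56 = 9
  u_57 = 1;  u_58 = 13;  u_59 = 6;  u_60 = 4;  u_61 = 6;  u_62 = 1
  u_63 = 0;  u_64 = 3;  u_65 = 16;  u_66 = 13;  u_67 = 1;  u_68 = 16
  u_69 = 14;  u_70 = 5;  u_71 = 7;  u_72 = 3;  u_73 = 8;  u_74 = 5
  u_75 = 7;  u_76 = 2;  u_77 = 15;  u_78 = 5;  u_79 = 1;  u_80 = 14
  u_81 = 4;  u_82 = 3;  u_83 = 12;  u_84 = 2;  u_85 = 2;  u_86 = 9
  u_87 = 15;  u_88 = 4;  u_89 = 12;  u_90 = 3;  u_91 = 15;  u_92 = 5
  u_93 = 4;  u_94 = 10;  u_95 = 4;  u_96 = 4;  u_97 = 10;  u_98 = 1
  u_99 = 8;  u_100 = 10;  u_101 = 0;  u_102 = 10;  u_103 = 11;  u_104 = 11
  u_105 = 9;  u_106 = 9;  u_107 = 5;  u_108 = 10;  u_109 = 1;  u_110 = 11
  u_111 = 6;  u_112 = 0;  u_113 = 11;  u_114 = 9;  u_115 = 10;  u_116 = 15
  u_117 = 10;  u_118 = 7;  u_119 = 16;  u_120 = 0;  u_121 = 2;  u_122 = 0
  u_123 = 4;  u_124 = 12;  u_125 = 9;  u_126 = 7;  u_127 = 5;  u_128 = 6
  u_129 = 6;  u_130 = 2;  u_131 = 16;  u_132 = 12;  u_133 = 5;  u_134 = 3
  u_135 = 8;  u_136 = 16;  u_137 = 15;  u_138 = 2;  u_139 = 13;  u_140 = 9
  u_141 = 3;  u_142 = 2;  u_143 = 2;  u_144 = 16;  u_145 = 0;  u_146 = 4
  u_147 = 3;  u_148 = 4;  u_149 = 7;  u_150 = 2;  u_151 = 12;  u_152 = 9
  u_153 = 1;  u_154 = 13;  u_155 = 6;  u_156 = 4;  u_157 = 6;  u_158 = 1
  u_159 = 0;  u_160 = 3;  u_161 = 16;  u_162 = 13;  u_163 = 1
u_164 = 10·1 + 2·13 + 3·16 = 16
u_165 = 10·16 + 2·1 + 3·13 = 14

14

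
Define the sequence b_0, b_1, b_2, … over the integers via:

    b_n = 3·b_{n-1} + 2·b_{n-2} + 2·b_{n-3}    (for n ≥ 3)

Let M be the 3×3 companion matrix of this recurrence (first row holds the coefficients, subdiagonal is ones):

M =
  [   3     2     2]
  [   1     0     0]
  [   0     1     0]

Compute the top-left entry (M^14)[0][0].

70496151

(M^14)[0][0] is the top entry after applying M 14 times to the unit state (1, 0, 0). Equivalently it is h_{16} for the auxiliary sequence (h_n) obeying the same recurrence with h_2 = 1 and h_i = 0 for 0 ≤ i < 2:
h_3 = 3·1 + 2·0 + 2·0 = 3
h_4 = 3·3 + 2·1 + 2·0 = 11
h_5 = 3·11 + 2·3 + 2·1 = 41
h_6 = 3·41 + 2·11 + 2·3 = 151
h_7 = 3·151 + 2·41 + 2·11 = 557
h_8 = 3·557 + 2·151 + 2·41 = 2055
h_9 = 3·2055 + 2·557 + 2·151 = 7581
h_10 = 3·7581 + 2·2055 + 2·557 = 27967
h_11 = 3·27967 + 2·7581 + 2·2055 = 103173
h_12 = 3·103173 + 2·27967 + 2·7581 = 380615
h_13 = 3·380615 + 2·103173 + 2·27967 = 1404125
h_14 = 3·1404125 + 2·380615 + 2·103173 = 5179951
h_15 = 3·5179951 + 2·1404125 + 2·380615 = 19109333
h_16 = 3·19109333 + 2·5179951 + 2·1404125 = 70496151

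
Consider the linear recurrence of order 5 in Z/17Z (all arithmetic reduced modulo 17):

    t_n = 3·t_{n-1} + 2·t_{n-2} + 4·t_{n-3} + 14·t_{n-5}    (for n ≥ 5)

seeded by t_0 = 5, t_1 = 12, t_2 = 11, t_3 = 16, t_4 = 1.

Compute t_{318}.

t_5 = 3·1 + 2·16 + 4·11 + 0·12 + 14·5 = 13
t_6 = 3·13 + 2·1 + 4·16 + 0·11 + 14·12 = 1
t_7 = 3·1 + 2·13 + 4·1 + 0·16 + 14·11 = 0
t_8 = 3·0 + 2·1 + 4·13 + 0·1 + 14·16 = 6
t_9 = 3·6 + 2·0 + 4·1 + 0·13 + 14·1 = 2
t_10 = 3·2 + 2·6 + 4·0 + 0·1 + 14·13 = 13
t_11 = 3·13 + 2·2 + 4·6 + 0·0 + 14·1 = 13
t_12 = 3·13 + 2·13 + 4·2 + 0·6 + 14·0 = 5
t_13 = 3·5 + 2·13 + 4·13 + 0·2 + 14·6 = 7
t_14 = 3·7 + 2·5 + 4·13 + 0·13 + 14·2 = 9
t_15 = 3·9 + 2·7 + 4·5 + 0·13 + 14·13 = 5
t_16 = 3·5 + 2·9 + 4·7 + 0·5 + 14·13 = 5
t_17 = 3·5 + 2·5 + 4·9 + 0·7 + 14·5 = 12
t_18 = 3·12 + 2·5 + 4·5 + 0·9 + 14·7 = 11
t_19 = 3·11 + 2·12 + 4·5 + 0·5 + 14·9 = 16
t_20 = 3·16 + 2·11 + 4·12 + 0·5 + 14·5 = 1
(t_16, t_17, t_18, t_19, t_20) = (5, 12, 11, 16, 1) = (t_0, t_1, t_2, t_3, t_4), so the sequence has period 16.
318 ≡ 14 (mod 16), hence t_318 = t_14 = 9.

9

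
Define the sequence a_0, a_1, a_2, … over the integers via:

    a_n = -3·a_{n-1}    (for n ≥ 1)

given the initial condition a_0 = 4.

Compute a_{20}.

a_1 = -3·4 = -12
a_2 = -3·-12 = 36
a_3 = -3·36 = -108
a_4 = -3·-108 = 324
a_5 = -3·324 = -972
a_6 = -3·-972 = 2916
a_7 = -3·2916 = -8748
a_8 = -3·-8748 = 26244
a_9 = -3·26244 = -78732
a_10 = -3·-78732 = 236196
a_11 = -3·236196 = -708588
a_12 = -3·-708588 = 2125764
a_13 = -3·2125764 = -6377292
a_14 = -3·-6377292 = 19131876
a_15 = -3·19131876 = -57395628
a_16 = -3·-57395628 = 172186884
a_17 = -3·172186884 = -516560652
a_18 = -3·-516560652 = 1549681956
a_19 = -3·1549681956 = -4649045868
a_20 = -3·-4649045868 = 13947137604

13947137604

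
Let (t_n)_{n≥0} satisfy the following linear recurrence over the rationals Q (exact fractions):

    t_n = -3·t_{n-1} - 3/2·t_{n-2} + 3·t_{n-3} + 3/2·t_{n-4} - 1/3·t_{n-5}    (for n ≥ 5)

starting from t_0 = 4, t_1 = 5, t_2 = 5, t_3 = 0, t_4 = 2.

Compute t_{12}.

-35539/144

t_5 = -3·2 + -3/2·0 + 3·5 + 3/2·5 + -1/3·4 = 91/6
t_6 = -3·91/6 + -3/2·2 + 3·0 + 3/2·5 + -1/3·5 = -128/3
t_7 = -3·-128/3 + -3/2·91/6 + 3·2 + 3/2·0 + -1/3·5 = 1315/12
t_8 = -3·1315/12 + -3/2·-128/3 + 3·91/6 + 3/2·2 + -1/3·0 = -865/4
t_9 = -3·-865/4 + -3/2·1315/12 + 3·-128/3 + 3/2·91/6 + -1/3·2 = 9083/24
t_10 = -3·9083/24 + -3/2·-865/4 + 3·1315/12 + 3/2·-128/3 + -1/3·91/6 = -19847/36
t_11 = -3·-19847/36 + -3/2·9083/24 + 3·-865/4 + 3/2·1315/12 + -1/3·-128/3 = 88715/144
t_12 = -3·88715/144 + -3/2·-19847/36 + 3·9083/24 + 3/2·-865/4 + -1/3·1315/12 = -35539/144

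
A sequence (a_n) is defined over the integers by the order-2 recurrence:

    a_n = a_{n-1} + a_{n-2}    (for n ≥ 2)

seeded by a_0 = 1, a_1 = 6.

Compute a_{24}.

306865

a_2 = 1·6 + 1·1 = 7
a_3 = 1·7 + 1·6 = 13
a_4 = 1·13 + 1·7 = 20
a_5 = 1·20 + 1·13 = 33
a_6 = 1·33 + 1·20 = 53
a_7 = 1·53 + 1·33 = 86
a_8 = 1·86 + 1·53 = 139
a_9 = 1·139 + 1·86 = 225
a_10 = 1·225 + 1·139 = 364
a_11 = 1·364 + 1·225 = 589
a_12 = 1·589 + 1·364 = 953
a_13 = 1·953 + 1·589 = 1542
a_14 = 1·1542 + 1·953 = 2495
a_15 = 1·2495 + 1·1542 = 4037
a_16 = 1·4037 + 1·2495 = 6532
a_17 = 1·6532 + 1·4037 = 10569
a_18 = 1·10569 + 1·6532 = 17101
a_19 = 1·17101 + 1·10569 = 27670
a_20 = 1·27670 + 1·17101 = 44771
a_21 = 1·44771 + 1·27670 = 72441
a_22 = 1·72441 + 1·44771 = 117212
a_23 = 1·117212 + 1·72441 = 189653
a_24 = 1·189653 + 1·117212 = 306865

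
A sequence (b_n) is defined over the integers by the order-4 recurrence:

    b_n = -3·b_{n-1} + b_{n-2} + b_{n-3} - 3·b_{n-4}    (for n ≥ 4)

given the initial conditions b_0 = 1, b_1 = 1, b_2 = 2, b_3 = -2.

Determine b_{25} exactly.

-149324251813

b_4 = -3·-2 + 1·2 + 1·1 + -3·1 = 6
b_5 = -3·6 + 1·-2 + 1·2 + -3·1 = -21
b_6 = -3·-21 + 1·6 + 1·-2 + -3·2 = 61
b_7 = -3·61 + 1·-21 + 1·6 + -3·-2 = -192
b_8 = -3·-192 + 1·61 + 1·-21 + -3·6 = 598
b_9 = -3·598 + 1·-192 + 1·61 + -3·-21 = -1862
b_10 = -3·-1862 + 1·598 + 1·-192 + -3·61 = 5809
b_11 = -3·5809 + 1·-1862 + 1·598 + -3·-192 = -18115
b_12 = -3·-18115 + 1·5809 + 1·-1862 + -3·598 = 56498
b_13 = -3·56498 + 1·-18115 + 1·5809 + -3·-1862 = -176214
b_14 = -3·-176214 + 1·56498 + 1·-18115 + -3·5809 = 549598
b_15 = -3·549598 + 1·-176214 + 1·56498 + -3·-18115 = -1714165
b_16 = -3·-1714165 + 1·549598 + 1·-176214 + -3·56498 = 5346385
b_17 = -3·5346385 + 1·-1714165 + 1·549598 + -3·-176214 = -16675080
b_18 = -3·-16675080 + 1·5346385 + 1·-1714165 + -3·549598 = 52008666
b_19 = -3·52008666 + 1·-16675080 + 1·5346385 + -3·-1714165 = -162212198
b_20 = -3·-162212198 + 1·52008666 + 1·-16675080 + -3·5346385 = 505931025
b_21 = -3·505931025 + 1·-162212198 + 1·52008666 + -3·-16675080 = -1577971367
b_22 = -3·-1577971367 + 1·505931025 + 1·-162212198 + -3·52008666 = 4921606930
b_23 = -3·4921606930 + 1·-1577971367 + 1·505931025 + -3·-162212198 = -15350224538
b_24 = -3·-15350224538 + 1·4921606930 + 1·-1577971367 + -3·505931025 = 47876516102
b_25 = -3·47876516102 + 1·-15350224538 + 1·4921606930 + -3·-1577971367 = -149324251813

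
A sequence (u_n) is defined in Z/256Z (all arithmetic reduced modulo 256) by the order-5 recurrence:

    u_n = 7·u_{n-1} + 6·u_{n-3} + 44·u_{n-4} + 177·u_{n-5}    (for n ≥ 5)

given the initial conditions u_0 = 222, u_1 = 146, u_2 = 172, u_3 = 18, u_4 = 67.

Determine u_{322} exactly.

37

u_5 = 7·67 + 0·18 + 6·172 + 44·146 + 177·222 = 115
u_6 = 7·115 + 0·67 + 6·18 + 44·172 + 177·146 = 19
u_7 = 7·19 + 0·115 + 6·67 + 44·18 + 177·172 = 27
u_8 = 7·27 + 0·19 + 6·115 + 44·67 + 177·18 = 101
u_9 = 7·101 + 0·27 + 6·19 + 44·115 + 177·67 = 76
u_10 = 7·76 + 0·101 + 6·27 + 44·19 + 177·115 = 125
Continuing the recurrence:
  u_11 = 144;  u_12 = 191;  u_13 = 12;  u_14 = 188;  u_15 = 203;  u_16 = 57
  u_17 = 22;  u_18 = 248;  u_19 = 254;  u_20 = 157;  u_21 = 76;  u_22 = 222
  u_23 = 224;  u_24 = 130;  u_25 = 95;  u_26 = 141;  u_27 = 229;  u_28 = 181
  u_29 = 119;  u_30 = 138;  u_31 = 221;  u_32 = 70;  u_33 = 191;  u_34 = 102
  u_35 = 212;  u_36 = 27;  u_37 = 91;  u_38 = 12;  u_39 = 236;  u_40 = 206
  u_41 = 57;  u_42 = 18;  u_43 = 46;  u_44 = 44;  u_45 = 218;  u_46 = 139
  u_47 = 47;  u_48 = 195;  u_49 = 123;  u_50 = 21;  u_51 = 84;  u_52 = 49
  u_53 = 204;  u_54 = 51;  u_55 = 128;  u_56 = 200;  u_57 = 155;  u_58 = 13
  u_59 = 78;  u_60 = 164;  u_61 = 182;  u_62 = 53;  u_63 = 176;  u_64 = 50
  u_65 = 72;  u_66 = 10;  u_67 = 87;  u_68 = 89;  u_69 = 157;  u_70 = 213
  u_71 = 199;  u_72 = 146;  u_73 = 129;  u_74 = 90;  u_75 = 91;  u_76 = 50
  u_77 = 152;  u_78 = 243;  u_79 = 175;  u_80 = 220;  u_81 = 104;  u_82 = 206
  u_83 = 225;  u_84 = 102;  u_85 = 154;  u_86 = 204;  u_87 = 18;  u_88 = 51
  u_89 = 43;  u_90 = 35;  u_91 = 75;  u_92 = 69;  u_93 = 92;  u_94 = 5
  u_95 = 216;  u_96 = 199;  u_97 = 20;  u_98 = 20;  u_99 = 203;  u_100 = 145
  u_101 = 118;  u_102 = 64;  u_103 = 222;  u_104 = 29;  u_105 = 212;  u_106 = 150
  u_107 = 48;  u_108 = 194;  u_109 = 79;  u_110 = 165;  u_111 = 5;  u_112 = 133
  u_113 = 55;  u_114 = 154;  u_115 = 69;  u_116 = 126;  u_117 = 119;  u_118 = 94
  u_119 = 220;  u_120 = 43;  u_121 = 243;  u_122 = 60;  u_123 = 116;  u_124 = 94
  u_125 = 121;  u_126 = 90;  u_127 = 22;  u_128 = 204;  u_129 = 122;  u_130 = 251
  u_131 = 167;  u_132 = 179;  u_133 = 203;  u_134 = 245;  u_135 = 36;  u_136 = 249
  u_137 = 52;  u_138 = 187;  u_139 = 136;  u_140 = 160;  u_141 = 219;  u_142 = 69
  u_143 = 78;  u_144 = 204;  u_145 = 118;  u_146 = 85;  u_147 = 56;  u_148 = 74
  u_149 = 88;  u_150 = 234;  u_151 = 135;  u_152 = 49;  u_153 = 29;  u_154 = 5
  u_155 = 71;  u_156 = 98;  u_157 = 169;  u_158 = 50;  u_159 = 83;  u_160 = 42
  u_161 = 32;  u_162 = 67;  u_163 = 167;  u_164 = 236;  u_165 = 144;  u_166 = 126
  u_167 = 1;  u_168 = 110;  u_169 = 226;  u_170 = 108;  u_171 = 210;  u_172 = 163
  u_173 = 227;  u_174 = 243;  u_175 = 59;  u_176 = 37;  u_177 = 108;  u_178 = 13
  u_179 = 96;  u_180 = 79;  u_181 = 156;  u_182 = 108;  u_183 = 75;  u_184 = 169
  u_185 = 150;  u_186 = 72;  u_187 = 126;  u_188 = 221;  u_189 = 92;  u_190 = 142
  u_191 = 128;  u_192 = 194;  u_193 = 63;  u_194 = 189;  u_195 = 229;  u_196 = 149
  u_197 = 119;  u_198 = 170;  u_199 = 45;  u_200 = 246;  u_201 = 47;  u_202 = 214
  u_203 = 228;  u_204 = 187;  u_205 = 75;  u_206 = 172;  u_207 = 60;  u_208 = 46
  u_209 = 121;  u_210 = 34;  u_211 = 62;  u_212 = 236;  u_213 = 218;  u_214 = 235
  u_215 = 31;  u_216 = 99;  u_217 = 219;  u_218 = 213;  u_219 = 244;  u_220 = 65
  u_221 = 220;  u_222 = 195;  u_223 = 16;  u_224 = 120;  u_225 = 155;  u_226 = 61
  u_227 = 14;  u_228 = 180;  u_229 = 246;  u_230 = 181;  u_231 = 192;  u_232 = 162
  u_233 = 104;  u_234 = 138;  u_235 = 183;  u_236 = 9;  u_237 = 93;  u_238 = 117
  u_239 = 71;  u_240 = 50;  u_241 = 81;  u_242 = 74;  u_243 = 75;  u_244 = 162
  u_245 = 168;  u_246 = 19;  u_247 = 95;  u_248 = 60;  u_249 = 248;  u_250 = 110
  u_251 = 225;  u_252 = 246;  u_253 = 106;  u_254 = 140;  u_255 = 82;  u_256 = 147
  u_257 = 155;  u_258 = 131;  u_259 = 235;  u_260 = 5;  u_261 = 124;  u_262 = 149
  u_263 = 40;  u_264 = 87;  u_265 = 164;  u_266 = 196;  u_267 = 75;  u_268 = 129
  u_269 = 118;  u_270 = 16;  u_271 = 222;  u_272 = 221;  u_273 = 228;  u_274 = 198
  u_275 = 208;  u_276 = 130;  u_277 = 47;  u_278 = 213;  u_279 = 133;  u_280 = 229
  u_281 = 55;  u_282 = 186;  u_283 = 149;  u_284 = 174;  u_285 = 231;  u_286 = 206
  u_287 = 236;  u_288 = 203;  u_289 = 99;  u_290 = 92;  u_291 = 68;  u_292 = 62
  u_293 = 57;  u_294 = 106;  u_295 = 166;  u_296 = 140;  u_297 = 250;  u_298 = 91
  u_299 = 151;  u_300 = 211;  u_301 = 171;  u_302 = 181;  u_303 = 196;  u_304 = 9
  u_305 = 196;  u_306 = 75;  u_307 = 24;  u_308 = 80;  u_309 = 219;  u_310 = 245
  u_311 = 142;  u_312 = 92;  u_313 = 54;  u_314 = 85;  u_315 = 72;  u_316 = 58
  u_317 = 120;  u_318 = 234;  u_319 = 231;  u_320 = 225
u_321 = 7·225 + 0·231 + 6·234 + 44·120 + 177·58 = 93
u_322 = 7·93 + 0·225 + 6·231 + 44·234 + 177·120 = 37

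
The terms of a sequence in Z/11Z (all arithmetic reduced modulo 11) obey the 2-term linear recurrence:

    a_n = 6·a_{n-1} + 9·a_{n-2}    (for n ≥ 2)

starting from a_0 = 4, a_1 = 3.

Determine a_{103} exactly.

a_2 = 6·3 + 9·4 = 10
a_3 = 6·10 + 9·3 = 10
a_4 = 6·10 + 9·10 = 7
a_5 = 6·7 + 9·10 = 0
a_6 = 6·0 + 9·7 = 8
a_7 = 6·8 + 9·0 = 4
a_8 = 6·4 + 9·8 = 8
a_9 = 6·8 + 9·4 = 7
a_10 = 6·7 + 9·8 = 4
a_11 = 6·4 + 9·7 = 10
a_12 = 6·10 + 9·4 = 8
a_13 = 6·8 + 9·10 = 6
a_14 = 6·6 + 9·8 = 9
a_15 = 6·9 + 9·6 = 9
a_16 = 6·9 + 9·9 = 3
a_17 = 6·3 + 9·9 = 0
a_18 = 6·0 + 9·3 = 5
a_19 = 6·5 + 9·0 = 8
a_20 = 6·8 + 9·5 = 5
a_21 = 6·5 + 9·8 = 3
a_22 = 6·3 + 9·5 = 8
a_23 = 6·8 + 9·3 = 9
a_24 = 6·9 + 9·8 = 5
a_25 = 6·5 + 9·9 = 1
a_26 = 6·1 + 9·5 = 7
a_27 = 6·7 + 9·1 = 7
a_28 = 6·7 + 9·7 = 6
a_29 = 6·6 + 9·7 = 0
a_30 = 6·0 + 9·6 = 10
a_31 = 6·10 + 9·0 = 5
a_32 = 6·5 + 9·10 = 10
a_33 = 6·10 + 9·5 = 6
a_34 = 6·6 + 9·10 = 5
a_35 = 6·5 + 9·6 = 7
a_36 = 6·7 + 9·5 = 10
a_37 = 6·10 + 9·7 = 2
a_38 = 6·2 + 9·10 = 3
a_39 = 6·3 + 9·2 = 3
a_40 = 6·3 + 9·3 = 1
a_41 = 6·1 + 9·3 = 0
a_42 = 6·0 + 9·1 = 9
a_43 = 6·9 + 9·0 = 10
a_44 = 6·10 + 9·9 = 9
a_45 = 6·9 + 9·10 = 1
a_46 = 6·1 + 9·9 = 10
a_47 = 6·10 + 9·1 = 3
a_48 = 6·3 + 9·10 = 9
a_49 = 6·9 + 9·3 = 4
a_50 = 6·4 + 9·9 = 6
a_51 = 6·6 + 9·4 = 6
a_52 = 6·6 + 9·6 = 2
a_53 = 6·2 + 9·6 = 0
a_54 = 6·0 + 9·2 = 7
a_55 = 6·7 + 9·0 = 9
a_56 = 6·9 + 9·7 = 7
a_57 = 6·7 + 9·9 = 2
a_58 = 6·2 + 9·7 = 9
a_59 = 6·9 + 9·2 = 6
a_60 = 6·6 + 9·9 = 7
a_61 = 6·7 + 9·6 = 8
a_62 = 6·8 + 9·7 = 1
a_63 = 6·1 + 9·8 = 1
a_64 = 6·1 + 9·1 = 4
a_65 = 6·4 + 9·1 = 0
a_66 = 6·0 + 9·4 = 3
a_67 = 6·3 + 9·0 = 7
a_68 = 6·7 + 9·3 = 3
a_69 = 6·3 + 9·7 = 4
a_70 = 6·4 + 9·3 = 7
a_71 = 6·7 + 9·4 = 1
a_72 = 6·1 + 9·7 = 3
a_73 = 6·3 + 9·1 = 5
a_74 = 6·5 + 9·3 = 2
a_75 = 6·2 + 9·5 = 2
a_76 = 6·2 + 9·2 = 8
a_77 = 6·8 + 9·2 = 0
a_78 = 6·0 + 9·8 = 6
a_79 = 6·6 + 9·0 = 3
a_80 = 6·3 + 9·6 = 6
a_81 = 6·6 + 9·3 = 8
a_82 = 6·8 + 9·6 = 3
a_83 = 6·3 + 9·8 = 2
a_84 = 6·2 + 9·3 = 6
a_85 = 6·6 + 9·2 = 10
a_86 = 6·10 + 9·6 = 4
a_87 = 6·4 + 9·10 = 4
a_88 = 6·4 + 9·4 = 5
a_89 = 6·5 + 9·4 = 0
a_90 = 6·0 + 9·5 = 1
a_91 = 6·1 + 9·0 = 6
a_92 = 6·6 + 9·1 = 1
a_93 = 6·1 + 9·6 = 5
a_94 = 6·5 + 9·1 = 6
a_95 = 6·6 + 9·5 = 4
a_96 = 6·4 + 9·6 = 1
a_97 = 6·1 + 9·4 = 9
a_98 = 6·9 + 9·1 = 8
a_99 = 6·8 + 9·9 = 8
a_100 = 6·8 + 9·8 = 10
a_101 = 6·10 + 9·8 = 0
a_102 = 6·0 + 9·10 = 2
a_103 = 6·2 + 9·0 = 1

1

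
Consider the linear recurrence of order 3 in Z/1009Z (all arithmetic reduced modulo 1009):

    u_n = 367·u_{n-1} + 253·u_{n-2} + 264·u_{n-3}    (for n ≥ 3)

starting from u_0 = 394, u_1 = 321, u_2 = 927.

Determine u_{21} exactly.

u_3 = 367·927 + 253·321 + 264·394 = 758
u_4 = 367·758 + 253·927 + 264·321 = 133
u_5 = 367·133 + 253·758 + 264·927 = 993
u_6 = 367·993 + 253·133 + 264·758 = 864
u_7 = 367·864 + 253·993 + 264·133 = 47
u_8 = 367·47 + 253·864 + 264·993 = 556
u_9 = 367·556 + 253·47 + 264·864 = 79
u_10 = 367·79 + 253·556 + 264·47 = 449
u_11 = 367·449 + 253·79 + 264·556 = 602
u_12 = 367·602 + 253·449 + 264·79 = 219
u_13 = 367·219 + 253·602 + 264·449 = 83
u_14 = 367·83 + 253·219 + 264·602 = 618
u_15 = 367·618 + 253·83 + 264·219 = 903
u_16 = 367·903 + 253·618 + 264·83 = 122
u_17 = 367·122 + 253·903 + 264·618 = 497
u_18 = 367·497 + 253·122 + 264·903 = 634
u_19 = 367·634 + 253·497 + 264·122 = 144
u_20 = 367·144 + 253·634 + 264·497 = 389
u_21 = 367·389 + 253·144 + 264·634 = 484

484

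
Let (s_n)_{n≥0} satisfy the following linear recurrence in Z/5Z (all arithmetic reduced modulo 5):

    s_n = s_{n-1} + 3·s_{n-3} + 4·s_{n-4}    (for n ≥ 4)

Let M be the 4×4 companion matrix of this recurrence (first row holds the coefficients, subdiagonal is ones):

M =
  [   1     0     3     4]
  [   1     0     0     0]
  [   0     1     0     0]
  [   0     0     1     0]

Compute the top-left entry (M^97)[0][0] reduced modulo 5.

1

(M^97)[0][0] is the top entry after applying M 97 times to the unit state (1, 0, 0, 0). Equivalently it is h_{100} for the auxiliary sequence (h_n) obeying the same recurrence with h_3 = 1 and h_i = 0 for 0 ≤ i < 3:
h_4 = 1·1 + 0·0 + 3·0 + 4·0 = 1
h_5 = 1·1 + 0·1 + 3·0 + 4·0 = 1
h_6 = 1·1 + 0·1 + 3·1 + 4·0 = 4
h_7 = 1·4 + 0·1 + 3·1 + 4·1 = 1
h_8 = 1·1 + 0·4 + 3·1 + 4·1 = 3
h_9 = 1·3 + 0·1 + 3·4 + 4·1 = 4
h_10 = 1·4 + 0·3 + 3·1 + 4·4 = 3
h_11 = 1·3 + 0·4 + 3·3 + 4·1 = 1
h_12 = 1·1 + 0·3 + 3·4 + 4·3 = 0
h_13 = 1·0 + 0·1 + 3·3 + 4·4 = 0
h_14 = 1·0 + 0·0 + 3·1 + 4·3 = 0
h_15 = 1·0 + 0·0 + 3·0 + 4·1 = 4
h_16 = 1·4 + 0·0 + 3·0 + 4·0 = 4
h_17 = 1·4 + 0·4 + 3·0 + 4·0 = 4
h_18 = 1·4 + 0·4 + 3·4 + 4·0 = 1
h_19 = 1·1 + 0·4 + 3·4 + 4·4 = 4
h_20 = 1·4 + 0·1 + 3·4 + 4·4 = 2
h_21 = 1·2 + 0·4 + 3·1 + 4·4 = 1
h_22 = 1·1 + 0·2 + 3·4 + 4·1 = 2
h_23 = 1·2 + 0·1 + 3·2 + 4·4 = 4
h_24 = 1·4 + 0·2 + 3·1 + 4·2 = 0
h_25 = 1·0 + 0·4 + 3·2 + 4·1 = 0
h_26 = 1·0 + 0·0 + 3·4 + 4·2 = 0
h_27 = 1·0 + 0·0 + 3·0 + 4·4 = 1
(h_24, h_25, h_26, h_27) = (0, 0, 0, 1) = (h_0, h_1, h_2, h_3), so the sequence has period 24.
100 ≡ 4 (mod 24), hence h_100 = h_4 = 1.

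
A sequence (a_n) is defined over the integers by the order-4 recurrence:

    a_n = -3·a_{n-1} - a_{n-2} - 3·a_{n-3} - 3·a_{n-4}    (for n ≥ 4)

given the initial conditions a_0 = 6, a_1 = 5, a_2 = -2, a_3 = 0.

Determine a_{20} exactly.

a_4 = -3·0 + -1·-2 + -3·5 + -3·6 = -31
a_5 = -3·-31 + -1·0 + -3·-2 + -3·5 = 84
a_6 = -3·84 + -1·-31 + -3·0 + -3·-2 = -215
a_7 = -3·-215 + -1·84 + -3·-31 + -3·0 = 654
a_8 = -3·654 + -1·-215 + -3·84 + -3·-31 = -1906
a_9 = -3·-1906 + -1·654 + -3·-215 + -3·84 = 5457
a_10 = -3·5457 + -1·-1906 + -3·654 + -3·-215 = -15782
a_11 = -3·-15782 + -1·5457 + -3·-1906 + -3·654 = 45645
a_12 = -3·45645 + -1·-15782 + -3·5457 + -3·-1906 = -131806
a_13 = -3·-131806 + -1·45645 + -3·-15782 + -3·5457 = 380748
a_14 = -3·380748 + -1·-131806 + -3·45645 + -3·-15782 = -1100027
a_15 = -3·-1100027 + -1·380748 + -3·-131806 + -3·45645 = 3177816
a_16 = -3·3177816 + -1·-1100027 + -3·380748 + -3·-131806 = -9180247
a_17 = -3·-9180247 + -1·3177816 + -3·-1100027 + -3·380748 = 26520762
a_18 = -3·26520762 + -1·-9180247 + -3·3177816 + -3·-1100027 = -76615406
a_19 = -3·-76615406 + -1·26520762 + -3·-9180247 + -3·3177816 = 221332749
a_20 = -3·221332749 + -1·-76615406 + -3·26520762 + -3·-9180247 = -639404386

-639404386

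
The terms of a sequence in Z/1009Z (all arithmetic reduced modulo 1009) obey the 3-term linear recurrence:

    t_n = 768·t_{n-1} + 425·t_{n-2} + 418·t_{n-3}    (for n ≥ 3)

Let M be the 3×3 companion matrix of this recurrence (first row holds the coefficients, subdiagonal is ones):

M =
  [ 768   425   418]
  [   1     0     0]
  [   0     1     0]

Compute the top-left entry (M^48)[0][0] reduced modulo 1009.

(M^48)[0][0] is the top entry after applying M 48 times to the unit state (1, 0, 0). Equivalently it is h_{50} for the auxiliary sequence (h_n) obeying the same recurrence with h_2 = 1 and h_i = 0 for 0 ≤ i < 2:
h_3 = 768·1 + 425·0 + 418·0 = 768
h_4 = 768·768 + 425·1 + 418·0 = 993
h_5 = 768·993 + 425·768 + 418·1 = 731
h_6 = 768·731 + 425·993 + 418·768 = 829
h_7 = 768·829 + 425·731 + 418·993 = 271
h_8 = 768·271 + 425·829 + 418·731 = 289
h_9 = 768·289 + 425·271 + 418·829 = 556
h_10 = 768·556 + 425·289 + 418·271 = 198
h_11 = 768·198 + 425·556 + 418·289 = 630
h_12 = 768·630 + 425·198 + 418·556 = 261
h_13 = 768·261 + 425·630 + 418·198 = 48
h_14 = 768·48 + 425·261 + 418·630 = 466
h_15 = 768·466 + 425·48 + 418·261 = 39
h_16 = 768·39 + 425·466 + 418·48 = 861
h_17 = 768·861 + 425·39 + 418·466 = 835
h_18 = 768·835 + 425·861 + 418·39 = 381
h_19 = 768·381 + 425·835 + 418·861 = 399
h_20 = 768·399 + 425·381 + 418·835 = 97
h_21 = 768·97 + 425·399 + 418·381 = 738
h_22 = 768·738 + 425·97 + 418·399 = 888
h_23 = 768·888 + 425·738 + 418·97 = 946
h_24 = 768·946 + 425·888 + 418·738 = 821
h_25 = 768·821 + 425·946 + 418·888 = 243
h_26 = 768·243 + 425·821 + 418·946 = 679
h_27 = 768·679 + 425·243 + 418·821 = 294
h_28 = 768·294 + 425·679 + 418·243 = 451
h_29 = 768·451 + 425·294 + 418·679 = 408
h_30 = 768·408 + 425·451 + 418·294 = 313
h_31 = 768·313 + 425·408 + 418·451 = 938
h_32 = 768·938 + 425·313 + 418·408 = 827
h_33 = 768·827 + 425·938 + 418·313 = 234
h_34 = 768·234 + 425·827 + 418·938 = 36
h_35 = 768·36 + 425·234 + 418·827 = 572
h_36 = 768·572 + 425·36 + 418·234 = 485
h_37 = 768·485 + 425·572 + 418·36 = 3
h_38 = 768·3 + 425·485 + 418·572 = 538
h_39 = 768·538 + 425·3 + 418·485 = 690
h_40 = 768·690 + 425·538 + 418·3 = 47
h_41 = 768·47 + 425·690 + 418·538 = 289
h_42 = 768·289 + 425·47 + 418·690 = 622
h_43 = 768·622 + 425·289 + 418·47 = 641
h_44 = 768·641 + 425·622 + 418·289 = 619
h_45 = 768·619 + 425·641 + 418·622 = 831
h_46 = 768·831 + 425·619 + 418·641 = 799
h_47 = 768·799 + 425·831 + 418·619 = 623
h_48 = 768·623 + 425·799 + 418·831 = 2
h_49 = 768·2 + 425·623 + 418·799 = 947
h_50 = 768·947 + 425·2 + 418·623 = 749

749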